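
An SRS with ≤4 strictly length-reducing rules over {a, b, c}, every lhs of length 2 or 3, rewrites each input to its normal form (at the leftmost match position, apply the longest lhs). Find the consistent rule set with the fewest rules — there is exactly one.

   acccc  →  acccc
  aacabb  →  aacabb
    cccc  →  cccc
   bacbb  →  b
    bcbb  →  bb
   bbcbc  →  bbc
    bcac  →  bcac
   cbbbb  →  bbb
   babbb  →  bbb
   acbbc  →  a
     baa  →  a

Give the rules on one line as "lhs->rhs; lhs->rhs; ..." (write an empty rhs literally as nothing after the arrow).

abc->a; ba->; cb->

  | acccc
  | aacabb
  | cccc
  | bacbb => cbb => b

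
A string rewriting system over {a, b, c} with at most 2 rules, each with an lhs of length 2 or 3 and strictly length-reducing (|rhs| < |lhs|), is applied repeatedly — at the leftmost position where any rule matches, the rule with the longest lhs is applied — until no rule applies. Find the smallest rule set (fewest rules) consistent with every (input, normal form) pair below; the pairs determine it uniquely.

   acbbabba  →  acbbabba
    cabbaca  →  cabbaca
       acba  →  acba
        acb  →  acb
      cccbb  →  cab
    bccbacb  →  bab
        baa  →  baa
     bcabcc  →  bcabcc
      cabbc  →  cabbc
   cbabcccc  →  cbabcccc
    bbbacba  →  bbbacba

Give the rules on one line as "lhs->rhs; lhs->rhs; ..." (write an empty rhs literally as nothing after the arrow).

  | acbbabba
  | cabbaca
  | acba
  | acb

aac->a; ccb->a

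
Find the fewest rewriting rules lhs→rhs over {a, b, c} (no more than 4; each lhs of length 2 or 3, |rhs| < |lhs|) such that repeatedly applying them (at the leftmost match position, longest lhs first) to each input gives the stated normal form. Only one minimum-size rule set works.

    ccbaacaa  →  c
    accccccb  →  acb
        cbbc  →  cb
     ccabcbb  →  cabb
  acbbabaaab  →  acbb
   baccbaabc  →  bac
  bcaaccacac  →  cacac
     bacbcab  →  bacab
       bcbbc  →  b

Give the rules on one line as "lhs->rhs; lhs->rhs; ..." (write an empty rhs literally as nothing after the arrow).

aa->c; bc->; cc->c

  | ccbaacaa => cbaacaa => cbccaa => ccaa => caa => cc => c
  | accccccb => acccccb => accccb => acccb => accb => acb
  | cbbc => cb
  | ccabcbb => cabcbb => cabb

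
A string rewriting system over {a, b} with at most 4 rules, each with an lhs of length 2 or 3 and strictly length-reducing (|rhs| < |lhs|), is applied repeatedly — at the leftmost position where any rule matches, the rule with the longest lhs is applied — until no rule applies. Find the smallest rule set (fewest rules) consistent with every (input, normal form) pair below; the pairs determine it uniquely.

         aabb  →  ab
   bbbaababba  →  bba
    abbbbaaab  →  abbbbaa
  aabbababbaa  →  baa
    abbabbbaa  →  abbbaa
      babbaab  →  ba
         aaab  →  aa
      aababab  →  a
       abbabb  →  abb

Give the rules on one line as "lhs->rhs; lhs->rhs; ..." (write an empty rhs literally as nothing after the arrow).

  | aabb => ab
  | bbbaababba => bbbaabba => bbbaba => bba
  | abbbbaaab => abbbbaa
  | aabbababbaa => abababbaa => babbaa => baa

aab->a; aba->; bab->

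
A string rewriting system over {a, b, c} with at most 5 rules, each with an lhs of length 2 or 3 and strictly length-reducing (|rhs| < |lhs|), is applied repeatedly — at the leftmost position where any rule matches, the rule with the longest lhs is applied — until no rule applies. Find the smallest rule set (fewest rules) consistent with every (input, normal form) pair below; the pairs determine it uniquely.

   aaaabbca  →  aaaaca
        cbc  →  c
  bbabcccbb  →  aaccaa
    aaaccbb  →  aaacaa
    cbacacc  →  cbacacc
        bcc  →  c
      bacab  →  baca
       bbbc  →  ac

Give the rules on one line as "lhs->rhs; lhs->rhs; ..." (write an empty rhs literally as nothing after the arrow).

  | aaaabbca => aaaabca => aaaaca
  | cbc => c
  | bbabcccbb => aabcccbb => aacccbb => aaccaa
  | aaaccbb => aaacaa

ab->a; bb->a; bc->; cbb->aa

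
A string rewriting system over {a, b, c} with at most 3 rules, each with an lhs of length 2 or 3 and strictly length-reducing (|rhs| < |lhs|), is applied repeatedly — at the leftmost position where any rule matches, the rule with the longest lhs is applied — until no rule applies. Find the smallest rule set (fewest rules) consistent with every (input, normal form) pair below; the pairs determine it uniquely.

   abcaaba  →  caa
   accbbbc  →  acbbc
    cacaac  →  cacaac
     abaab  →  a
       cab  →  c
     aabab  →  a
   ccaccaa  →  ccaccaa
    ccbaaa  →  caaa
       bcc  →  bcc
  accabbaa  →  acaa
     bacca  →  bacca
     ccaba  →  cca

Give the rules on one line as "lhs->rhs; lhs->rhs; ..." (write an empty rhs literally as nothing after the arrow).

  | abcaaba => caaba => caa
  | accbbbc => acbbc
  | cacaac
  | abaab => aab => a

ab->; ccb->c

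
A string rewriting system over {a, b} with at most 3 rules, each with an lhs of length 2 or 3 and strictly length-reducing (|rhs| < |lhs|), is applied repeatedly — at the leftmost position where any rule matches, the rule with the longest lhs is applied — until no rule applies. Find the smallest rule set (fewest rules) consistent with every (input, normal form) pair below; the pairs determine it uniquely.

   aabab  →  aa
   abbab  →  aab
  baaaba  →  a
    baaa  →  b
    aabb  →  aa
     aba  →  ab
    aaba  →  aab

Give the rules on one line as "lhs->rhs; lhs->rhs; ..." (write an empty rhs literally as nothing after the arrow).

  | aabab => aabb => aa
  | abbab => aab
  | baaaba => baaba => baba => bba => a
  | baaa => baa => ba => b

ba->b; bb->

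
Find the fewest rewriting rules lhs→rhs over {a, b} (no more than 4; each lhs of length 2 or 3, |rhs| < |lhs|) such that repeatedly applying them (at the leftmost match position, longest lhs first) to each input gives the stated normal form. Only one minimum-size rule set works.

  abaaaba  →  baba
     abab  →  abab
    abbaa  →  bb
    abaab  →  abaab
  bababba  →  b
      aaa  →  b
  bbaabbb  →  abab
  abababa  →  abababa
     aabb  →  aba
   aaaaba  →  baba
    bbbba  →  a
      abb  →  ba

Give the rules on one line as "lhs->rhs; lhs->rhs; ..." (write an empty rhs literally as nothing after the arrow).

  | abaaaba => abbba => baba
  | abab
  | abbaa => baaa => bb
  | abaab

aaa->b; abb->ba; bba->a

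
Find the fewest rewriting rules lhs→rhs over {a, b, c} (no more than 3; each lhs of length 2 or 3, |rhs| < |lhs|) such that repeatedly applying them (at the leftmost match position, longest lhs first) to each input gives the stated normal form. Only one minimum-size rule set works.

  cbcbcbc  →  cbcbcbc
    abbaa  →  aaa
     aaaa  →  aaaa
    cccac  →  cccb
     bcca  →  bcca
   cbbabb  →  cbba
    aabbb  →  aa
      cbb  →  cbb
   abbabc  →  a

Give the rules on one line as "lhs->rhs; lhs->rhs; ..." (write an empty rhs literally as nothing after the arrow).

  | cbcbcbc
  | abbaa => abaa => aaa
  | aaaa
  | cccac => cccb

ab->a; ac->b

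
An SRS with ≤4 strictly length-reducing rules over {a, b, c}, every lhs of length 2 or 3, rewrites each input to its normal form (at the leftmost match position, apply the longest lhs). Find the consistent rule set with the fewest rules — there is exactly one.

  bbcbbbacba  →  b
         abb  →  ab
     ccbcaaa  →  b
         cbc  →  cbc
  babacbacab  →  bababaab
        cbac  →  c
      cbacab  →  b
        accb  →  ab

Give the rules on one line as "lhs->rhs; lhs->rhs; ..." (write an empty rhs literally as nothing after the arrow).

  | bbcbbbacba => bcbbbacba => bcbbacba => bcbacba => bcba => b
  | abb => ab
  | ccbcaaa => ccbbaa => ccbaa => ca => b
  | cbc

ac->a; bb->b; ca->b; cba->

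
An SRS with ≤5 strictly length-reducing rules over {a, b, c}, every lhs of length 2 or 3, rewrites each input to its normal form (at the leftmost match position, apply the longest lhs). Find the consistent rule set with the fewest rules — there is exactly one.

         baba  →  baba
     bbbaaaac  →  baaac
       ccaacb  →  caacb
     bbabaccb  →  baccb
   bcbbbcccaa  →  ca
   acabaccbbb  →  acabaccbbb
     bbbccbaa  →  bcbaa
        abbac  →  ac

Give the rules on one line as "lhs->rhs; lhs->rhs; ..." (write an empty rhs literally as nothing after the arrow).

bba->; bbc->; bcc->cb; cca->ca

  | baba
  | bbbaaaac => baaac
  | ccaacb => caacb
  | bbabaccb => baccb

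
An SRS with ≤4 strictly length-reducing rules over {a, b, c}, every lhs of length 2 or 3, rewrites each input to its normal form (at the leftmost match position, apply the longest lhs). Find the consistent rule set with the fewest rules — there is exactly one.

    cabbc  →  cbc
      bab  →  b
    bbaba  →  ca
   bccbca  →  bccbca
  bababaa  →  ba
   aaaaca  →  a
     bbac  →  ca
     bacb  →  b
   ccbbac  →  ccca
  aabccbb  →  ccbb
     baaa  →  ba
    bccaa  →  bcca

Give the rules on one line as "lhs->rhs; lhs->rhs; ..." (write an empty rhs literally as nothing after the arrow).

aa->a; ab->; ac->a; bba->ca

  | cabbc => cbc
  | bab => b
  | bbaba => caba => ca
  | bccbca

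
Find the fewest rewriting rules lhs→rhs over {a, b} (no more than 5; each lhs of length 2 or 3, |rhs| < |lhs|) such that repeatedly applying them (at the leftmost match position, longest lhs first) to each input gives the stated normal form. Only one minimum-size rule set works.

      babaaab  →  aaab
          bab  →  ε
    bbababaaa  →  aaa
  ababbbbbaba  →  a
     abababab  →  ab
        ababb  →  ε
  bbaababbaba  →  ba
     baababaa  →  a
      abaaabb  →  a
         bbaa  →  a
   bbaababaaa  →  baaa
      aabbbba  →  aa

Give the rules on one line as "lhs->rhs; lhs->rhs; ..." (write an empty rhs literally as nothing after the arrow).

aba->bb; bab->; bb->; bba->

  | babaaab => aaab
  | bab => ε
  | bbababaaa => babaaa => aaa
  | ababbbbbaba => bbbbbbbaba => bbbbbaba => bbbaba => baba => a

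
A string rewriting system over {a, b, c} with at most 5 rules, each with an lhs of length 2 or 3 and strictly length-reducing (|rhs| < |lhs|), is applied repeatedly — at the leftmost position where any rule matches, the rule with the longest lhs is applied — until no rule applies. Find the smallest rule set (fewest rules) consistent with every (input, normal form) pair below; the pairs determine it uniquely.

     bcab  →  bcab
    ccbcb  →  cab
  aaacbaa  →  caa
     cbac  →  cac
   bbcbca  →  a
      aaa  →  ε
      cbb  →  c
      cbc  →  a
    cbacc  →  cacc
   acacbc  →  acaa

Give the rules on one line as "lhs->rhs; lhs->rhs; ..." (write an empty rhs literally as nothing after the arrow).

aaa->; bba->; cb->c; cbc->a

  | bcab
  | ccbcb => cab
  | aaacbaa => cbaa => caa
  | cbac => cac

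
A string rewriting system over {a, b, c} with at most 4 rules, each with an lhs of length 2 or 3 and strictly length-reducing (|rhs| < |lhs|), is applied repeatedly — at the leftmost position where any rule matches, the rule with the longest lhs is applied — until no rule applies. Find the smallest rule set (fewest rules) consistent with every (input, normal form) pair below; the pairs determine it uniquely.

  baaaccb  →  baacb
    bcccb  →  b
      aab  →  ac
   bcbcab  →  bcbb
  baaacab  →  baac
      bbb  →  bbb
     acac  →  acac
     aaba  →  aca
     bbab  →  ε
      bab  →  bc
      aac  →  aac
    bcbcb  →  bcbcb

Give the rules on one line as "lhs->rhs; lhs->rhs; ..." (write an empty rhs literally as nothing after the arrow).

ab->c; bbc->; cc->b

  | baaaccb => baaabb => baacb
  | bcccb => bbcb => b
  | aab => ac
  | bcbcab => bcbcc => bcbb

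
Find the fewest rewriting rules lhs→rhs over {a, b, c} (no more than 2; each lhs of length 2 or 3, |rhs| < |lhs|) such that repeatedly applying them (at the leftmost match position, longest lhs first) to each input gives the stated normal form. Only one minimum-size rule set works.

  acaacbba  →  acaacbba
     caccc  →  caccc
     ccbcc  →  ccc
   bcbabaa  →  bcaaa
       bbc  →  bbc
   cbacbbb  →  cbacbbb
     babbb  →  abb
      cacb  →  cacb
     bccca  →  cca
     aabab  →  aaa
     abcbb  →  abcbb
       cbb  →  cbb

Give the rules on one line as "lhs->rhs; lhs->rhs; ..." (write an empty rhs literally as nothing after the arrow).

  | acaacbba
  | caccc
  | ccbcc => ccc
  | bcbabaa => bcaaa

bab->a; bcc->c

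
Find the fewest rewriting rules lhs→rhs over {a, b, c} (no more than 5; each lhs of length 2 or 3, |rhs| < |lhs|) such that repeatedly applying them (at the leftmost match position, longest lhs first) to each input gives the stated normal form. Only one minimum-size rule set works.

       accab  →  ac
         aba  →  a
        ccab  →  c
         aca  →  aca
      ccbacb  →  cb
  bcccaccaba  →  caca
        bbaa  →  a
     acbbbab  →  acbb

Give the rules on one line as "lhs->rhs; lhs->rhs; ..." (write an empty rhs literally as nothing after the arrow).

ab->; ba->c; bc->; cc->c

  | accab => acab => ac
  | aba => a
  | ccab => cab => c
  | aca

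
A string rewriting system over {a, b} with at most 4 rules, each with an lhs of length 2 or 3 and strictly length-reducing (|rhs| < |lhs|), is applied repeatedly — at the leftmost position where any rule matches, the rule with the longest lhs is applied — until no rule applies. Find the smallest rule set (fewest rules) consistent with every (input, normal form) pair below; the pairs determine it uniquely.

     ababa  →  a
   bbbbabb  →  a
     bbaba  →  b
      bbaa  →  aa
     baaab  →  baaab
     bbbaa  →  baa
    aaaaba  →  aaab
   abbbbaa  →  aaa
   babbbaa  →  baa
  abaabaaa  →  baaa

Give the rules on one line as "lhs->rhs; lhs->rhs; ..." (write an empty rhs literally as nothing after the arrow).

  | ababa => bba => a
  | bbbbabb => bbabb => abb => a
  | bbaba => aba => b
  | bbaa => aa

aba->b; bab->b; bb->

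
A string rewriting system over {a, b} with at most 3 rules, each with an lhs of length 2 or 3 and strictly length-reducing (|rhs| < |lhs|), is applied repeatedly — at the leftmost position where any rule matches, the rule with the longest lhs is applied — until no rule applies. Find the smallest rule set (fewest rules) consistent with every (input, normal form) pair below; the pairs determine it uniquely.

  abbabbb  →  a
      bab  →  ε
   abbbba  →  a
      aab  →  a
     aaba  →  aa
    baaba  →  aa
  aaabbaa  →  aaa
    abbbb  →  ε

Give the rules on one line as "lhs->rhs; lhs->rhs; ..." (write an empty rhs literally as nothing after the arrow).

ab->; ba->a; bb->a

  | abbabbb => babbb => abbb => bb => a
  | bab => ab => ε
  | abbbba => bbba => aba => a
  | aab => a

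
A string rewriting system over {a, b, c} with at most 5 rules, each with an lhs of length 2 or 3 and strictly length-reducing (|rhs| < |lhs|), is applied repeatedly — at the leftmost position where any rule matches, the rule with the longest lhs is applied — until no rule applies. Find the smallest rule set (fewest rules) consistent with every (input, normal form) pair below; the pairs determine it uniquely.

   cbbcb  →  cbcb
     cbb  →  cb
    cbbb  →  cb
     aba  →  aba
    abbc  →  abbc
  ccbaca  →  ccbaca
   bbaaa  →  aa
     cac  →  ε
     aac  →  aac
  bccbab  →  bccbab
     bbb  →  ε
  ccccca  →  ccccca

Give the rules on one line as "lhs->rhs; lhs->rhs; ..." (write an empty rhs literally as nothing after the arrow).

bba->; bbb->; cac->; cbb->cb

  | cbbcb => cbcb
  | cbb => cb
  | cbbb => cbb => cb
  | aba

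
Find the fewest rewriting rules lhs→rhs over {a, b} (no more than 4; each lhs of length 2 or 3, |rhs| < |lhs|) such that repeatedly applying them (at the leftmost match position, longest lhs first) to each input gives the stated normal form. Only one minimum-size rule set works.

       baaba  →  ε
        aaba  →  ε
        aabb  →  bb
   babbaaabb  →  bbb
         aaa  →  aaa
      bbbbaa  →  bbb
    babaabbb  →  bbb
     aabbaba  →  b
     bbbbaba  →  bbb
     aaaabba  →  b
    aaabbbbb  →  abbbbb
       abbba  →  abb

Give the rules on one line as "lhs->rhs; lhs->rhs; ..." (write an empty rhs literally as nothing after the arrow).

aab->b; ba->; baa->ba

  | baaba => baba => ba => ε
  | aaba => ba => ε
  | aabb => bb
  | babbaaabb => bbaaabb => bbaabb => bbabb => bbb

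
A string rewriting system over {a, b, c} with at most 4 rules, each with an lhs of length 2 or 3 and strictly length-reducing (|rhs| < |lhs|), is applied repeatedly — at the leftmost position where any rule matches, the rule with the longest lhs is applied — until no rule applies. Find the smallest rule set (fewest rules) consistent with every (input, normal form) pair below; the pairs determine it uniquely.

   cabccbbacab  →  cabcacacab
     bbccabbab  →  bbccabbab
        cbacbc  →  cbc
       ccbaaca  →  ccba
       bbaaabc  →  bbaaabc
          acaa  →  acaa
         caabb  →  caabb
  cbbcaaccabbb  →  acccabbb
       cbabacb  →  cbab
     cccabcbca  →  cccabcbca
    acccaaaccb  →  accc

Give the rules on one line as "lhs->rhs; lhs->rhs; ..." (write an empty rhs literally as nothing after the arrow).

aac->; acb->; cbb->ac

  | cabccbbacab => cabcacacab
  | bbccabbab
  | cbacbc => cbc
  | ccbaaca => ccba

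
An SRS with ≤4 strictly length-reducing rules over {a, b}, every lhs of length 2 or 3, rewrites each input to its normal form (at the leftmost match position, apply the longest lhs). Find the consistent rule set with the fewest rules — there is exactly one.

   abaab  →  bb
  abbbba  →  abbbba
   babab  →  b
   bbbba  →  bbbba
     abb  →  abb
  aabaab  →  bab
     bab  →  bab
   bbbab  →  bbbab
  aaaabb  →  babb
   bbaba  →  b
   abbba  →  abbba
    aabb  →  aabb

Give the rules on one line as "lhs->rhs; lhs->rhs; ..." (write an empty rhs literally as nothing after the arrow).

aaa->b; aba->aa; baa->

  | abaab => aaab => bb
  | abbbba
  | babab => baab => b
  | bbbba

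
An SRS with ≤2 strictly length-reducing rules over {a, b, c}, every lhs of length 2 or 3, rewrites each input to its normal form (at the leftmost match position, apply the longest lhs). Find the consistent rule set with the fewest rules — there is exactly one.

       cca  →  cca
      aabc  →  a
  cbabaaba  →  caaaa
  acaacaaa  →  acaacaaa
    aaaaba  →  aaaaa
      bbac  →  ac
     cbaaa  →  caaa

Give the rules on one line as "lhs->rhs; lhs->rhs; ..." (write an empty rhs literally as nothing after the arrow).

abc->; ba->a

  | cca
  | aabc => a
  | cbabaaba => cabaaba => caaaba => caaaa
  | acaacaaa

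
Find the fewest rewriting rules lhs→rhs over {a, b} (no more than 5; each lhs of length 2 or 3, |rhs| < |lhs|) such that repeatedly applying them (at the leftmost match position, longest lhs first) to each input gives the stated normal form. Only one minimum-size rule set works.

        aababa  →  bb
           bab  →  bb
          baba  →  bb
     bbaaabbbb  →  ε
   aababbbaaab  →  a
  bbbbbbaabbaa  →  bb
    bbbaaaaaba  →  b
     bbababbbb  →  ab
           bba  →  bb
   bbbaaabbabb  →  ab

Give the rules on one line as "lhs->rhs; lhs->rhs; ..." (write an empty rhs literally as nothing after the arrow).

  | aababa => baba => bba => bb
  | bab => bb
  | baba => bba => bb
  | bbaaabbbb => bbaabbbb => bbabbbb => bbbbbb => abbb => aa => ε

aa->; aba->bb; ba->b; bbb->a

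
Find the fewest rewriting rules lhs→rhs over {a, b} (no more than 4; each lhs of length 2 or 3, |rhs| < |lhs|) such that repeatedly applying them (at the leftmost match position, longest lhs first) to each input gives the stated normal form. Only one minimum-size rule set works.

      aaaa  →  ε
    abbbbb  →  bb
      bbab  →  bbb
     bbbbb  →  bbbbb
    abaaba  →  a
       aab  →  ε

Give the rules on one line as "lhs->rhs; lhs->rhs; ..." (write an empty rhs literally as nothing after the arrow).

aa->; aab->; abb->aa; ba->b

  | aaaa => aa => ε
  | abbbbb => aabbb => bb
  | bbab => bbb
  | bbbbb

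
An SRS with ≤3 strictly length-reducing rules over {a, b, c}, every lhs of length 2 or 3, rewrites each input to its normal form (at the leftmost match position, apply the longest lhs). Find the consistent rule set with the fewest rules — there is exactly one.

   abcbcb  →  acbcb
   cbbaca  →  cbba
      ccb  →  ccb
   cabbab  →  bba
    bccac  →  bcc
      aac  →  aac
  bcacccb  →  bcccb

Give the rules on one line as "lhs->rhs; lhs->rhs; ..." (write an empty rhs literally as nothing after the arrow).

ab->a; ca->

  | abcbcb => acbcb
  | cbbaca => cbba
  | ccb
  | cabbab => bbab => bba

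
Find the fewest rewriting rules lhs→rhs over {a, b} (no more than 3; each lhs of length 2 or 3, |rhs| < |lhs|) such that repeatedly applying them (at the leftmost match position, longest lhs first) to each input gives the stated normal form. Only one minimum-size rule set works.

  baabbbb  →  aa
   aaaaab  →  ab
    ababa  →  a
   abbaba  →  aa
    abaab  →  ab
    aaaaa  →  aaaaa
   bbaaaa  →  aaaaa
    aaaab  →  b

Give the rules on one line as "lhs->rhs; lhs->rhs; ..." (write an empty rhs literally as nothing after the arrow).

aab->b; ba->a; bb->a

  | baabbbb => aabbbb => bbbb => abb => aa
  | aaaaab => aaab => ab
  | ababa => aaba => ba => a
  | abbaba => aaaba => aba => aa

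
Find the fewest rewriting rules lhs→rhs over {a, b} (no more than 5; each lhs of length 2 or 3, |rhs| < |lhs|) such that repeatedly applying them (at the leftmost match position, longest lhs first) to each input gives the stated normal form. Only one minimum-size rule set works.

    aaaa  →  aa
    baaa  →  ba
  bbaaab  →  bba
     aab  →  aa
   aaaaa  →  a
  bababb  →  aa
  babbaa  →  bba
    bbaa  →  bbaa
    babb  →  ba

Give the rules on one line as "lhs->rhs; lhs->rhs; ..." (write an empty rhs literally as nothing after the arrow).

  | aaaa => aa
  | baaa => ba
  | bbaaab => bbab => bba
  | aab => aa

aaa->a; ab->a; aba->b; bbb->aa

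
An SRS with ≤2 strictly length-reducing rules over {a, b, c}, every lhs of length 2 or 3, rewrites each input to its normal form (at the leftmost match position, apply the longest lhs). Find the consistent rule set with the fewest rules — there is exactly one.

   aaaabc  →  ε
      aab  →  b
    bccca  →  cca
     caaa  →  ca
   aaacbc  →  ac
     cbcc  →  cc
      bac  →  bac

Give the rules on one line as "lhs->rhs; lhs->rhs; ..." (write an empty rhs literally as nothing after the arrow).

aa->; bc->

  | aaaabc => aabc => bc => ε
  | aab => b
  | bccca => cca
  | caaa => ca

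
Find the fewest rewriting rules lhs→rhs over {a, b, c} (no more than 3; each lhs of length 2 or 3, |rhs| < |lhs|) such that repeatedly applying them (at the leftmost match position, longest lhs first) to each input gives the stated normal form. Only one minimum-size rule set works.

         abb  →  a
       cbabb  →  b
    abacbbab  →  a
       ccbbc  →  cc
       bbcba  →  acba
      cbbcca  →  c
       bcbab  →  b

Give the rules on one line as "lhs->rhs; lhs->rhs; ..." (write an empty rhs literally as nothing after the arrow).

ab->b; bb->a; ca->

  | abb => bb => a
  | cbabb => cbbb => cab => b
  | abacbbab => bacbbab => bacaab => baab => bab => bb => a
  | ccbbc => ccac => cc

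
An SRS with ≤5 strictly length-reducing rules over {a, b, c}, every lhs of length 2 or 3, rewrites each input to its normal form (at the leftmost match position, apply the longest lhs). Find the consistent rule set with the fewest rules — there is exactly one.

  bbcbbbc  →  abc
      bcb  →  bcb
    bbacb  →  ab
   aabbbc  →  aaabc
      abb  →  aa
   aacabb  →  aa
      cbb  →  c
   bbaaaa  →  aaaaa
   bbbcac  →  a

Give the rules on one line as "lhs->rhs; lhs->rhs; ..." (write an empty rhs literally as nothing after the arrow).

  | bbcbbbc => acbbbc => bbbc => abc
  | bcb
  | bbacb => aacb => ab
  | aabbbc => aaabc

acb->b; bb->a; bcc->; ca->c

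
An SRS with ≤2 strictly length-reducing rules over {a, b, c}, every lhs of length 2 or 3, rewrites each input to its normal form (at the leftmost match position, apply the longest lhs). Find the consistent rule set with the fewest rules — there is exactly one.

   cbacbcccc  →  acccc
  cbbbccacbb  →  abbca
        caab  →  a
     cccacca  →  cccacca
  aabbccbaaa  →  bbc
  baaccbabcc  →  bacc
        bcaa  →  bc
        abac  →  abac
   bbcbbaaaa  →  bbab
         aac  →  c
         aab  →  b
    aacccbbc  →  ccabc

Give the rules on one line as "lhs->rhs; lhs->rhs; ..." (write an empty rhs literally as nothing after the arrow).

aa->; cb->a

  | cbacbcccc => aacbcccc => cbcccc => acccc
  | cbbbccacbb => abbccacbb => abbccaab => abbccb => abbca
  | caab => cb => a
  | cccacca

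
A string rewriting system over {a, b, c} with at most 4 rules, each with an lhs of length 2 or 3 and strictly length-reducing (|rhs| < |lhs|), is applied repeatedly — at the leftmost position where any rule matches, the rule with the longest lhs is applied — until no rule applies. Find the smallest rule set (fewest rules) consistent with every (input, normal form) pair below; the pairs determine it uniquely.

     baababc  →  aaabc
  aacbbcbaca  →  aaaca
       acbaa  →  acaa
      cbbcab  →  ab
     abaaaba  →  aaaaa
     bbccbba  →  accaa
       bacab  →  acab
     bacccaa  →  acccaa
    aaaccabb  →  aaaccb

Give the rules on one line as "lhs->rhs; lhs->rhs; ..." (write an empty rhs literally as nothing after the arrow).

  | baababc => aababc => aaabc
  | aacbbcbaca => aacacbaca => aabaca => aaaca
  | acbaa => acaa
  | cbbcab => cacab => ab

abb->b; ba->a; bb->a; cac->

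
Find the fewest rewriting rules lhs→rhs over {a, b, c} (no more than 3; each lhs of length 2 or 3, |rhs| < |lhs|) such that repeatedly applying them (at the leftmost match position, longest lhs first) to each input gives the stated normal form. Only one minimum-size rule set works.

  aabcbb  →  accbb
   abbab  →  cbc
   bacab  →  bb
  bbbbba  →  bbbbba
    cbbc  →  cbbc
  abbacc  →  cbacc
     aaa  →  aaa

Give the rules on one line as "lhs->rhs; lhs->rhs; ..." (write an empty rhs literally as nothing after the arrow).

ab->c; aca->

  | aabcbb => accbb
  | abbab => cbab => cbc
  | bacab => bb
  | bbbbba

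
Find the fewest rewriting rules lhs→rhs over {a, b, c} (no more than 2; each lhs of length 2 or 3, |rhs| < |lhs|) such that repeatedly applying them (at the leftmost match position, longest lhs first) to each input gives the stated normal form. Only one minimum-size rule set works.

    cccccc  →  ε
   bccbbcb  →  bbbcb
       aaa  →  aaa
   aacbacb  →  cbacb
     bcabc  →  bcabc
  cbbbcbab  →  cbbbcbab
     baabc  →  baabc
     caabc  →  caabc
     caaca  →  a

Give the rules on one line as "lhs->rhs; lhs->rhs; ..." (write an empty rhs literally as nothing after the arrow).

  | cccccc => cccc => cc => ε
  | bccbbcb => bbbcb
  | aaa
  | aacbacb => cbacb

aac->c; cc->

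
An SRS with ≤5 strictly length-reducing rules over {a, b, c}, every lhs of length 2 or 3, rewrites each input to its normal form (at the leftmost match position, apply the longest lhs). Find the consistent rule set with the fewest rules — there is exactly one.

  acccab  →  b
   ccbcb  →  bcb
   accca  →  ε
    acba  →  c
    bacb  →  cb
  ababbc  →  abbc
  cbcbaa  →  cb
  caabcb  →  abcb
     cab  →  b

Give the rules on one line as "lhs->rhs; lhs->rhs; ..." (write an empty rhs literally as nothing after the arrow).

ac->c; ba->; ca->; cc->

  | acccab => cccab => cab => b
  | ccbcb => bcb
  | accca => ccca => ca => ε
  | acba => cba => c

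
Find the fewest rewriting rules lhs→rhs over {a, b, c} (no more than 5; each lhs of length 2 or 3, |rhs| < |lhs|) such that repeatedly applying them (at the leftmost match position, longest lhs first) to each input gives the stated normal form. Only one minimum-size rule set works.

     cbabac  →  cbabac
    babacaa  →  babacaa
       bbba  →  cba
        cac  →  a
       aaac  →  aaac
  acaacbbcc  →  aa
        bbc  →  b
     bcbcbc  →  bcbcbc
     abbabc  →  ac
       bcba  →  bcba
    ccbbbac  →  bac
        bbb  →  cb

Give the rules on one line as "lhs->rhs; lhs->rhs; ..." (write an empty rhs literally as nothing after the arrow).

  | cbabac
  | babacaa
  | bbba => cba
  | cac => a

abc->; bb->c; cac->a; cc->b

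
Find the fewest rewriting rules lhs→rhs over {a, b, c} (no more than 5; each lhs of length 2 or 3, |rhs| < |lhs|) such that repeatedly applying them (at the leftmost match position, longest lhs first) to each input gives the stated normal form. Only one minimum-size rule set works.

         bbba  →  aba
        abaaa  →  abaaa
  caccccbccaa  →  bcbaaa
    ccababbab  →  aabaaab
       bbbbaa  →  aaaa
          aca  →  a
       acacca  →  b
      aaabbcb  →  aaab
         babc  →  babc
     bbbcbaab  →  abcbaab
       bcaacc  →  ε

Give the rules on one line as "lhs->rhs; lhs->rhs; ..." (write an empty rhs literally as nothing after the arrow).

ac->; bb->a; ca->b; cc->a

  | bbba => aba
  | abaaa
  | caccccbccaa => bccccbccaa => baccbccaa => bcbccaa => bcbaaa
  | ccababbab => aababbab => aabaaab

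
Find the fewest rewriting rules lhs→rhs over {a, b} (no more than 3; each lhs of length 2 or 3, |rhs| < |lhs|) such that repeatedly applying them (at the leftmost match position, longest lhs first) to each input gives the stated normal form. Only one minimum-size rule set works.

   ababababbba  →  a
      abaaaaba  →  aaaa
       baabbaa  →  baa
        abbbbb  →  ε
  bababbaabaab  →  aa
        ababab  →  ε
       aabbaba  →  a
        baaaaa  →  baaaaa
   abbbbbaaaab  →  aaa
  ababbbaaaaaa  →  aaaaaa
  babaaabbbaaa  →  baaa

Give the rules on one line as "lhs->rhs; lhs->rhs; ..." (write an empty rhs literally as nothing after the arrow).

ab->; bb->

  | ababababbba => abababbba => ababbba => abbba => bba => a
  | abaaaaba => aaaaba => aaaa
  | baabbaa => babaa => baa
  | abbbbb => bbbb => bb => ε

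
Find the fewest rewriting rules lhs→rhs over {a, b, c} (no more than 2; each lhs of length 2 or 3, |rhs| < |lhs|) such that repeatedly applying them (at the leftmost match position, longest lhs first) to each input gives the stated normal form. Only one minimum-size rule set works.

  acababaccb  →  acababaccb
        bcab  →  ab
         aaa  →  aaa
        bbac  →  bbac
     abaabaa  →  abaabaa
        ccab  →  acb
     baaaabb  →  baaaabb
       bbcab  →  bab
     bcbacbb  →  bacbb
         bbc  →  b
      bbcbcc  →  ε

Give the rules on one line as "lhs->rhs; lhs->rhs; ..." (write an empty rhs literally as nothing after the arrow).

  | acababaccb
  | bcab => ab
  | aaa
  | bbac

bc->; cca->ac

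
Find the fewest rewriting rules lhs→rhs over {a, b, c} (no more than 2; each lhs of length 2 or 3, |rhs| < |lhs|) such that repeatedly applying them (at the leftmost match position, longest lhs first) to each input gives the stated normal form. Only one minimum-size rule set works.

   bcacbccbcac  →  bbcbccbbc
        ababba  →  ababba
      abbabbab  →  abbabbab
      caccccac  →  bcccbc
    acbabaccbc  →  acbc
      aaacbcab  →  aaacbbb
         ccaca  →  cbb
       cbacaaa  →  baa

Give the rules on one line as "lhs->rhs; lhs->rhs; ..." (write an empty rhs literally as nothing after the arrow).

  | bcacbccbcac => bbcbccbcac => bbcbccbbc
  | ababba
  | abbabbab
  | caccccac => bccccac => bcccbc

bac->; ca->b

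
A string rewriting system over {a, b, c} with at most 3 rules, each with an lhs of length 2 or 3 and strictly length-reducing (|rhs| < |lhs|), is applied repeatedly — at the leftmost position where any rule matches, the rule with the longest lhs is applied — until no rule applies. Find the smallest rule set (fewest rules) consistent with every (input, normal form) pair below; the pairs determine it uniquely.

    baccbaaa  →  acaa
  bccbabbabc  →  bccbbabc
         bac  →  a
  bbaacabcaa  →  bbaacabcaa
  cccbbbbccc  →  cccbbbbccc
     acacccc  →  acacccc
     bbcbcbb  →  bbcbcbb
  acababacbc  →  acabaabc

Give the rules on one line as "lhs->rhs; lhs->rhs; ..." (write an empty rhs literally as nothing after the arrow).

  | baccbaaa => acbaaa => acaa
  | bccbabbabc => bccbbabc
  | bac => a
  | bbaacabcaa

bac->a; cba->c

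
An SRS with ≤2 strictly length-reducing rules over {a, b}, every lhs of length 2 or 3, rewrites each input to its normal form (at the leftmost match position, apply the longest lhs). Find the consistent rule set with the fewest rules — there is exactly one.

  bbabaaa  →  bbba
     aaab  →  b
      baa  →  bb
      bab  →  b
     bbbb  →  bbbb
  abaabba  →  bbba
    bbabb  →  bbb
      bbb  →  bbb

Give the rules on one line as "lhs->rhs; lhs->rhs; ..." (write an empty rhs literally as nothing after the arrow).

  | bbabaaa => bbaaa => bbba
  | aaab => bab => b
  | baa => bb
  | bab => b

aa->b; ab->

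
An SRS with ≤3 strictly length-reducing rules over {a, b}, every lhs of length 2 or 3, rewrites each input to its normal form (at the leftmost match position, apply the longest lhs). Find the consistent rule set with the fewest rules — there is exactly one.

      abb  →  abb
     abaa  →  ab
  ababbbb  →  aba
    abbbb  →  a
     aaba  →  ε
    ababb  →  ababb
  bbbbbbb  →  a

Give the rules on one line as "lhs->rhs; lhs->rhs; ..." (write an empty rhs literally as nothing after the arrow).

  | abb
  | abaa => ab
  | ababbbb => abaab => aba
  | abbbb => aab => a

aa->; aab->a; bbb->a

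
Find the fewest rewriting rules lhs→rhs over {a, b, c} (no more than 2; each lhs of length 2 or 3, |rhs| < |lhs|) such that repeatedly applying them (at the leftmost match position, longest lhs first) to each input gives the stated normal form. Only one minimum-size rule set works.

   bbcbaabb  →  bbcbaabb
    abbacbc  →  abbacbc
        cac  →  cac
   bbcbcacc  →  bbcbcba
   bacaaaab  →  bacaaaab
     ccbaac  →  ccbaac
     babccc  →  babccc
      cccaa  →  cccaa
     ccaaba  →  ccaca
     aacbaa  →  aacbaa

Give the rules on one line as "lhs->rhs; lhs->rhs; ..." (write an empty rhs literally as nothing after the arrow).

  | bbcbaabb
  | abbacbc
  | cac
  | bbcbcacc => bbcbcba

aba->ca; acc->ba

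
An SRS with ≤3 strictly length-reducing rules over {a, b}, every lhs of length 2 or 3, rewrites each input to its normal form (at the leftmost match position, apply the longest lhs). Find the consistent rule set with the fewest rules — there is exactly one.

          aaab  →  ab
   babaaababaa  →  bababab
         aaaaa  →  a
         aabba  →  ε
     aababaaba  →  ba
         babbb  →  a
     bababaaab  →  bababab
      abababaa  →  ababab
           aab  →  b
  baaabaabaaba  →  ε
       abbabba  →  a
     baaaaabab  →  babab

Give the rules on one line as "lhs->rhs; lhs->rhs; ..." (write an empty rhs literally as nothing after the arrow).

aa->; bb->a

  | aaab => ab
  | babaaababaa => babababaa => bababab
  | aaaaa => aaa => a
  | aabba => bba => aa => ε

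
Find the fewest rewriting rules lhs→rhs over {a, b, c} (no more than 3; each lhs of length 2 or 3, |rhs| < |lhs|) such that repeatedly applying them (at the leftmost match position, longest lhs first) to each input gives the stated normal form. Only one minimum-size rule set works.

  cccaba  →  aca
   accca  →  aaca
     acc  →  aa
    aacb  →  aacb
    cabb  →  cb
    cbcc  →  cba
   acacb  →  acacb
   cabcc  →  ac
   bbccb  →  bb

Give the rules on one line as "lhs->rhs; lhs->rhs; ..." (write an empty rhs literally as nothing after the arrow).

ab->; cc->a

  | cccaba => acaba => aca
  | accca => aaca
  | acc => aa
  | aacb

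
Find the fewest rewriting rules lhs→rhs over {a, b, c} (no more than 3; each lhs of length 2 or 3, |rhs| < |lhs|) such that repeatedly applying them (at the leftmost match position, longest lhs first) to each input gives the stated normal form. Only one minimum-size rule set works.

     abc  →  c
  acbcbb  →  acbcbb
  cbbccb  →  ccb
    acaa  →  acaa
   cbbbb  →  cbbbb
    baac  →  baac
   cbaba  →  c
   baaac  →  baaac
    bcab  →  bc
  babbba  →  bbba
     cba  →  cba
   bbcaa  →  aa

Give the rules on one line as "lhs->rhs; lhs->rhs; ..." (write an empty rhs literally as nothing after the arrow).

  | abc => c
  | acbcbb
  | cbbccb => ccb
  | acaa

ab->; aba->bc; bbc->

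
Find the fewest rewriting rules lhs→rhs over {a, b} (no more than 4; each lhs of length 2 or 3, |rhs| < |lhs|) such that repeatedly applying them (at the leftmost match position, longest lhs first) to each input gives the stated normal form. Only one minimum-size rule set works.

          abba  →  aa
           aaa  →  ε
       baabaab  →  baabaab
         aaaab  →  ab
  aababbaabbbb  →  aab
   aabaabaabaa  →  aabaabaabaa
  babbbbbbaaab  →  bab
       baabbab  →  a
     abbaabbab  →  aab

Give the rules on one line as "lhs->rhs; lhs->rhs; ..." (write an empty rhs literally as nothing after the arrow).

  | abba => aa
  | aaa => ε
  | baabaab
  | aaaab => ab

aaa->; abb->a; bb->a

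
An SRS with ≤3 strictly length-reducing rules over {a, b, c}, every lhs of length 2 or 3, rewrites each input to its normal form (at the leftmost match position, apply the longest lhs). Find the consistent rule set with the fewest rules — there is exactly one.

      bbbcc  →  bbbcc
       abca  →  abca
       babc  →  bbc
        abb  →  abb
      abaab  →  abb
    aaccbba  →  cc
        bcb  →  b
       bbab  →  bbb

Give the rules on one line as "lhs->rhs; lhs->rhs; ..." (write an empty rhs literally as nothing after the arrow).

aaa->cc; ba->b; cb->

  | bbbcc
  | abca
  | babc => bbc
  | abb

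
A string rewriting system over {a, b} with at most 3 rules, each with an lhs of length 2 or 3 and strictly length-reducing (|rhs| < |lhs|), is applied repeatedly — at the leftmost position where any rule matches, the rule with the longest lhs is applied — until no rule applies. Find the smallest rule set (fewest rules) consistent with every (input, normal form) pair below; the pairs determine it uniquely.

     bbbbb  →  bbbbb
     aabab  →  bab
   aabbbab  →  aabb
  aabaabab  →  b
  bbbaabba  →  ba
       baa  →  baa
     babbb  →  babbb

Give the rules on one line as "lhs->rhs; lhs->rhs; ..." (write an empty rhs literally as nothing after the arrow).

  | bbbbb
  | aabab => abab => bab
  | aabbbab => aabb
  | aabaabab => abaabab => baabab => babab => bbab => b

aba->ba; bba->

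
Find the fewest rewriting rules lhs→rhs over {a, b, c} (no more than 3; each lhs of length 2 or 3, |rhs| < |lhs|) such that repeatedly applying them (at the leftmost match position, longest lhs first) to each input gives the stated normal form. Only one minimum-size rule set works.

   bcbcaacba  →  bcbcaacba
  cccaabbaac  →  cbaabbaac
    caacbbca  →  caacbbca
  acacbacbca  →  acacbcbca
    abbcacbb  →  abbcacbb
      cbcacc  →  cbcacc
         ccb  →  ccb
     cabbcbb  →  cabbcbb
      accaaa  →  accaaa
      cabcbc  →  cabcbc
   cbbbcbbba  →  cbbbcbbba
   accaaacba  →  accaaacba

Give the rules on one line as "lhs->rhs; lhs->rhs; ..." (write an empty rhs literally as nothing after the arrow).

  | bcbcaacba
  | cccaabbaac => cbaabbaac
  | caacbbca
  | acacbacbca => acacbcbca

bac->bc; ccc->cb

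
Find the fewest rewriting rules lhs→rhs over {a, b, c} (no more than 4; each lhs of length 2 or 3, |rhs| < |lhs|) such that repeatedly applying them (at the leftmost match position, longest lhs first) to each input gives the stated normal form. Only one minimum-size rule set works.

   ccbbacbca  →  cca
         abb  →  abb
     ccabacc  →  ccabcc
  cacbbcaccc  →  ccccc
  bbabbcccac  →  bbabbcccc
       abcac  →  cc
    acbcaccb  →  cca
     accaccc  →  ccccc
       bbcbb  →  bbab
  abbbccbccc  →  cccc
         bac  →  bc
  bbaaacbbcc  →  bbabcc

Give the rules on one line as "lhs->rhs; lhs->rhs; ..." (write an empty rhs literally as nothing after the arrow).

ac->c; bca->ca; cb->a

  | ccbbacbca => cabacbca => cabcbca => cabaca => cabca => caca => cca
  | abb
  | ccabacc => ccabcc
  | cacbbcaccc => ccbbcaccc => cabcaccc => cacaccc => ccaccc => ccccc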